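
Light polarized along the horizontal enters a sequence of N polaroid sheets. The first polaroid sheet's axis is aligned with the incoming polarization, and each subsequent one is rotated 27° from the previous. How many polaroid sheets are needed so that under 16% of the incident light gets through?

First polarizer is aligned with the polarization: full transmission.
Each further stage multiplies by cos²(27°) = 0.7939.
After N polarizers: T = 0.7939^(N−1). Require T < 0.16 ⇒ N−1 > ln(0.16)/ln(0.7939) = 7.94, so N−1 ≥ 8 and N = 9.
Check: N=9 gives T = 0.1578 < 0.16; N=8 gives T = 0.1988.

N = 9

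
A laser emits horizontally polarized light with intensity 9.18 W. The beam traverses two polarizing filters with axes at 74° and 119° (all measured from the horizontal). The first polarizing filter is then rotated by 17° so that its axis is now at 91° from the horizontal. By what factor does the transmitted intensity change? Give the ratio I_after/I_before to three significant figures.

Before rotation:
By Malus's law, I₁ = I₀ cos²(74° − 0°) = I₀ cos²(74°) = 0.07598 I₀.
I₂ = I₁ cos²(119° − 74°) = 0.07598 I₀ · cos²(45°) = 0.03799 I₀.
After rotation:
I₁ = I₀ cos²(91° − 0°) = I₀ cos²(89°) = 0.0003046 I₀.
I₂ = I₁ cos²(119° − 91°) = 0.0003046 I₀ · cos²(28°) = 0.0002375 I₀.
Ratio = 0.0002375 / 0.03799 = 0.006251.

I_new/I_old ≈ 0.00625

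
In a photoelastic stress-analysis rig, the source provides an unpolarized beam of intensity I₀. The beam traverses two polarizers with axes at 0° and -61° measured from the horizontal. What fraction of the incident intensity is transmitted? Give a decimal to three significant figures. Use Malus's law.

≈ 0.118 I₀

Unpolarized light through the first polarizer → I₁ = ½ I₀, now polarized at 0°.
I₂ = I₁ cos²(-61° − 0°) = 0.5 I₀ · cos²(61°) = 0.1175 I₀.
Transmitted fraction = 0.1175.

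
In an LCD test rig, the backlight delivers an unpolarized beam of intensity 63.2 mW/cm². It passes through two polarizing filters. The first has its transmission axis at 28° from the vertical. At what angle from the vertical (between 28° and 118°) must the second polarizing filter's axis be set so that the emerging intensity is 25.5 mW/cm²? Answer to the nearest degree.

θ ≈ 54°

Unpolarized light through the first polarizer → I₁ = ½ I₀, now polarized at 28°.
Target fraction: 25.5 / 63.2 mW/cm² = 0.4035 of I₀.
Need I₂/I₀ = 0.4035, so cos²(θ − 28°) = 0.4035 / 0.5 = 0.807.
θ − 28° = arccos(√0.807) = 26.1°, giving θ ≈ 28 + 26.1 = 54.1°.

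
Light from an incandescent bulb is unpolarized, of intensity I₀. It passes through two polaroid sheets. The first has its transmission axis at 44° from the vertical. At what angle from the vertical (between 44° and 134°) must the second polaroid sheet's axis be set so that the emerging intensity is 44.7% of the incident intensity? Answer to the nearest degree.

θ ≈ 63°

Unpolarized light through the first polarizer → I₁ = ½ I₀, now polarized at 44°.
Need I₂/I₀ = 0.447, so cos²(θ − 44°) = 0.447 / 0.5 = 0.894.
θ − 44° = arccos(√0.894) = 19.0°, giving θ ≈ 44 + 19.0 = 63.0°.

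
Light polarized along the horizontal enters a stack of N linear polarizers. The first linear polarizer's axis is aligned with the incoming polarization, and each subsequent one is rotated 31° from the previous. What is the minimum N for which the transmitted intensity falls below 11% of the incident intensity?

First polarizer is aligned with the polarization: full transmission.
Each further stage multiplies by cos²(31°) = 0.7347.
After N polarizers: T = 0.7347^(N−1). Require T < 0.11 ⇒ N−1 > ln(0.11)/ln(0.7347) = 7.16, so N−1 ≥ 8 and N = 9.
Check: N=9 gives T = 0.08493 < 0.11; N=8 gives T = 0.1156.

N = 9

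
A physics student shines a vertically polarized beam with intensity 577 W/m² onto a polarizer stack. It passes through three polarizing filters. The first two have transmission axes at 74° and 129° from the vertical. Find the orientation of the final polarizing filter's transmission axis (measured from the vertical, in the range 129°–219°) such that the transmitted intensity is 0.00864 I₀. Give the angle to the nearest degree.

By Malus's law, I₁ = I₀ cos²(74° − 0°) = I₀ cos²(74°) = 0.07598 I₀.
I₂ = I₁ cos²(129° − 74°) = 0.07598 I₀ · cos²(55°) = 0.025 I₀.
Need I₃/I₀ = 0.00864, so cos²(θ − 129°) = 0.00864 / 0.025 = 0.3457.
θ − 129° = arccos(√0.3457) = 54.0°, giving θ ≈ 129 + 54.0 = 183.0°.

θ ≈ 183°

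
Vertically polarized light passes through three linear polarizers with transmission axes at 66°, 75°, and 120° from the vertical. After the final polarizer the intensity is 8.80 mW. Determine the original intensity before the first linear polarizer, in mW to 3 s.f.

By Malus's law, I₁ = I₀ cos²(66° − 0°) = I₀ cos²(66°) = 0.1654 I₀.
I₂ = I₁ cos²(75° − 66°) = 0.1654 I₀ · cos²(9°) = 0.1614 I₀.
I₃ = I₂ cos²(120° − 75°) = 0.1614 I₀ · cos²(45°) = 0.08069 I₀.
So 8.80 mW = 0.08069 I₀, giving I₀ = 8.80/0.08069 = 109.1 mW.

I₀ ≈ 109 mW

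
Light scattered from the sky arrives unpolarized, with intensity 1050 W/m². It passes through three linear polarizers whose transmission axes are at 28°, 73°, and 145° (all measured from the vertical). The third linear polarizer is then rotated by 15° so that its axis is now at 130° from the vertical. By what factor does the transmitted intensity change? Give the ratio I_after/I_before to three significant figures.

I_new/I_old ≈ 3.11

Before rotation:
Unpolarized light through the first polarizer → I₁ = ½ I₀, now polarized at 28°.
I₂ = I₁ cos²(73° − 28°) = 0.5 I₀ · cos²(45°) = 0.25 I₀.
I₃ = I₂ cos²(145° − 73°) = 0.25 I₀ · cos²(72°) = 0.02387 I₀.
After rotation:
Unpolarized light through the first polarizer → I₁ = ½ I₀, now polarized at 28°.
I₂ = I₁ cos²(73° − 28°) = 0.5 I₀ · cos²(45°) = 0.25 I₀.
I₃ = I₂ cos²(130° − 73°) = 0.25 I₀ · cos²(57°) = 0.07416 I₀.
Ratio = 0.07416 / 0.02387 = 3.106.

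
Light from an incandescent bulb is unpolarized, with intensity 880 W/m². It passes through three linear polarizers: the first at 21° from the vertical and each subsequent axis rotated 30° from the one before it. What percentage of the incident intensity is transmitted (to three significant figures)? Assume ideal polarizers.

Unpolarized light through the first polarizer → I₁ = 880 W/m²/2 = 440 W/m², polarized at 21°.
I₂ = I₁ · cos²(30°) = 440 · 0.75 = 330 W/m².
I₃ = I₂ · cos²(30°) = 330 · 0.75 = 247.5 W/m².
That is 28.13% of the incident intensity.

≈ 28.1%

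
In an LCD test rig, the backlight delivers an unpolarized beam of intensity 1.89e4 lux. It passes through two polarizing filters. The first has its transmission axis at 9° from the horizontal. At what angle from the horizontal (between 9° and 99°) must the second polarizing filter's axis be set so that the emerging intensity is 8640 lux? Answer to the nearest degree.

θ ≈ 26°

Unpolarized light through the first polarizer → I₁ = ½ I₀, now polarized at 9°.
Target fraction: 8640 / 1.89e4 lux = 0.4571 of I₀.
Need I₂/I₀ = 0.4571, so cos²(θ − 9°) = 0.4571 / 0.5 = 0.9143.
θ − 9° = arccos(√0.9143) = 17.0°, giving θ ≈ 9 + 17.0 = 26.0°.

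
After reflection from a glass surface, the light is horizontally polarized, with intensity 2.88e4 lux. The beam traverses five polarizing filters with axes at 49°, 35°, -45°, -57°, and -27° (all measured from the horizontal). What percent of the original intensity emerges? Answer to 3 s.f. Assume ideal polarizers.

≈ 0.877%

I₁ = 2.88e4 lux · cos²(49°) = 1.24e+04 lux.
I₂ = I₁ · cos²(14°) = 1.24e+04 · 0.9415 = 1.167e+04 lux.
I₃ = I₂ · cos²(80°) = 1.167e+04 · 0.03015 = 351.9 lux.
I₄ = I₃ · cos²(12°) = 351.9 · 0.9568 = 336.7 lux.
I₅ = I₄ · cos²(30°) = 336.7 · 0.75 = 252.5 lux.
That is 0.8768% of the incident intensity.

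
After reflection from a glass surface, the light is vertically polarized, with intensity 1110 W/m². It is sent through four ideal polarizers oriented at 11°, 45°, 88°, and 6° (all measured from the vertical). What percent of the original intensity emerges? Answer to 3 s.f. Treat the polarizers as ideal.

I₁ = 1110 W/m² · cos²(11°) = 1070 W/m².
I₂ = I₁ · cos²(34°) = 1070 · 0.6873 = 735.1 W/m².
I₃ = I₂ · cos²(43°) = 735.1 · 0.5349 = 393.2 W/m².
I₄ = I₃ · cos²(82°) = 393.2 · 0.01937 = 7.616 W/m².
That is 0.6861% of the incident intensity.

≈ 0.686%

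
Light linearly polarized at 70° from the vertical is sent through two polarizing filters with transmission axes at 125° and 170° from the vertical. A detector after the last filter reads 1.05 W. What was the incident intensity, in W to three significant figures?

I₁ = I₀ cos²(125° − 70°) = I₀ cos²(55°) = 0.329 I₀.
I₂ = I₁ cos²(170° − 125°) = 0.329 I₀ · cos²(45°) = 0.1645 I₀.
So 1.05 W = 0.1645 I₀, giving I₀ = 1.05/0.1645 = 6.383 W.

I₀ ≈ 6.38 W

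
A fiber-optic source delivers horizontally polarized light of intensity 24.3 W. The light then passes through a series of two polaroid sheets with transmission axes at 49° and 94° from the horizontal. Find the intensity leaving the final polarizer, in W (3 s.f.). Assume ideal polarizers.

I ≈ 5.23 W

By Malus's law, I₁ = 24.3 W · cos²(49°) = 10.46 W.
I₂ = I₁ · cos²(45°) = 10.46 · 0.5 = 5.23 W.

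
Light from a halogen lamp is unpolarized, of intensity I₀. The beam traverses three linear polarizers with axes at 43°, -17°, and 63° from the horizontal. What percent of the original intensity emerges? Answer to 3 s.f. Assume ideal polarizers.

≈ 0.377%

Unpolarized light through the first polarizer → I₁ = ½ I₀, now polarized at 43°.
I₂ = I₁ cos²(-17° − 43°) = 0.5 I₀ · cos²(60°) = 0.125 I₀.
I₃ = I₂ cos²(63° + 17°) = 0.125 I₀ · cos²(80°) = 0.003769 I₀.
That is 0.3769% of the incident intensity.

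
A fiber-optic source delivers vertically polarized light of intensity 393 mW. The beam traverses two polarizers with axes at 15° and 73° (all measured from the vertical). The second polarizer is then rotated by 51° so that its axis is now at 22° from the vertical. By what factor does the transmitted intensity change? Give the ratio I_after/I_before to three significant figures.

Before rotation:
I₁ = I₀ cos²(15° − 0°) = I₀ cos²(15°) = 0.933 I₀.
I₂ = I₁ cos²(73° − 15°) = 0.933 I₀ · cos²(58°) = 0.262 I₀.
After rotation:
I₁ = I₀ cos²(15° − 0°) = I₀ cos²(15°) = 0.933 I₀.
I₂ = I₁ cos²(22° − 15°) = 0.933 I₀ · cos²(7°) = 0.9192 I₀.
Ratio = 0.9192 / 0.262 = 3.508.

I_new/I_old ≈ 3.51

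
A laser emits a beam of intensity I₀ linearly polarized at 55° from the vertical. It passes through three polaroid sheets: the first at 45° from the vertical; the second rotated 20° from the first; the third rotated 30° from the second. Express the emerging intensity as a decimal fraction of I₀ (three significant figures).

≈ 0.642 I₀

I₁ = I₀ cos²(45° − 55°) = I₀ cos²(10°) = 0.9698 I₀.
I₂ = I₁ cos²(20°) = 0.9698 · 0.883 I₀ = 0.8564 I₀.
I₃ = I₂ cos²(30°) = 0.8564 · 0.75 I₀ = 0.6423 I₀.
Transmitted fraction = 0.6423.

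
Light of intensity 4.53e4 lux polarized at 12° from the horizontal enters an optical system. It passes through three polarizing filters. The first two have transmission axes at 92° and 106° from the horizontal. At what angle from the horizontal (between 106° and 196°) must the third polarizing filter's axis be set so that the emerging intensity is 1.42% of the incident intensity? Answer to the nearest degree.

θ ≈ 151°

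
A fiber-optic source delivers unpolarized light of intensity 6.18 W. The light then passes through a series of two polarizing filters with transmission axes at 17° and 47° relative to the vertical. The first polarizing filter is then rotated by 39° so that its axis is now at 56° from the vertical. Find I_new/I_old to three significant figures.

I_new/I_old ≈ 1.30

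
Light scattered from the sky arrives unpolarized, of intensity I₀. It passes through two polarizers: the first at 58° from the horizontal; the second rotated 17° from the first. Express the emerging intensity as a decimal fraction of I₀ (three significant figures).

Unpolarized light through the first polarizer → I₁ = ½ I₀, now polarized at 58°.
I₂ = I₁ cos²(17°) = 0.5 · 0.9145 I₀ = 0.4573 I₀.
Transmitted fraction = 0.4573.

≈ 0.457 I₀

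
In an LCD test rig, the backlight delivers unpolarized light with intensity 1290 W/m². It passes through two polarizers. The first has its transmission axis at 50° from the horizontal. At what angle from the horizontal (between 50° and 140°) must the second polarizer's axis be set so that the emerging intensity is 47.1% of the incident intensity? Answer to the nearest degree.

Unpolarized light through the first polarizer → I₁ = ½ I₀, now polarized at 50°.
Need I₂/I₀ = 0.471, so cos²(θ − 50°) = 0.471 / 0.5 = 0.942.
θ − 50° = arccos(√0.942) = 13.9°, giving θ ≈ 50 + 13.9 = 63.9°.

θ ≈ 64°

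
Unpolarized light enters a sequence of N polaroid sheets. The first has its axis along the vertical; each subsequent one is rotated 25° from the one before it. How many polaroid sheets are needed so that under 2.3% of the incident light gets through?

First polarizer halves the unpolarized light: factor 1/2.
Each further stage multiplies by cos²(25°) = 0.8214.
After N polarizers: T = 0.5·0.8214^(N−1). Require T < 0.023 ⇒ N−1 > ln(0.023/0.5)/ln(0.8214) = 15.65, so N−1 ≥ 16 and N = 17.
Check: N=17 gives T = 0.02147 < 0.023; N=16 gives T = 0.02614.

N = 17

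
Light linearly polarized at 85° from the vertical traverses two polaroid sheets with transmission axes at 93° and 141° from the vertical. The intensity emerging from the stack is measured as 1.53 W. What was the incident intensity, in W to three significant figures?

I₁ = I₀ cos²(93° − 85°) = I₀ cos²(8°) = 0.9806 I₀.
I₂ = I₁ cos²(141° − 93°) = 0.9806 I₀ · cos²(48°) = 0.4391 I₀.
So 1.53 W = 0.4391 I₀, giving I₀ = 1.53/0.4391 = 3.485 W.

I₀ ≈ 3.48 W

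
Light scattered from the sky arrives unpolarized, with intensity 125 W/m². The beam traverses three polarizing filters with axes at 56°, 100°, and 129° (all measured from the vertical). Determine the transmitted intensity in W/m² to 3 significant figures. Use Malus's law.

Unpolarized light through the first polarizer → I₁ = 125 W/m²/2 = 62.5 W/m², polarized at 56°.
I₂ = I₁ · cos²(44°) = 62.5 · 0.5174 = 32.34 W/m².
I₃ = I₂ · cos²(29°) = 32.34 · 0.765 = 24.74 W/m².

I ≈ 24.7 W/m²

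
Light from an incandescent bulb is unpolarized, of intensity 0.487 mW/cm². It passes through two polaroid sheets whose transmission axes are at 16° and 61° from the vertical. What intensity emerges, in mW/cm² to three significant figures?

I ≈ 0.122 mW/cm²

Unpolarized light through the first polarizer → I₁ = 0.487 mW/cm²/2 = 0.2435 mW/cm², polarized at 16°.
I₂ = I₁ · cos²(45°) = 0.2435 · 0.5 = 0.1218 mW/cm².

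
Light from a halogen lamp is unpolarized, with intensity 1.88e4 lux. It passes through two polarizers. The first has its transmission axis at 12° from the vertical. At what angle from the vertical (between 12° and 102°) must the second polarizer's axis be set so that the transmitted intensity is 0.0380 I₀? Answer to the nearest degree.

θ ≈ 86°

Unpolarized light through the first polarizer → I₁ = ½ I₀, now polarized at 12°.
Need I₂/I₀ = 0.038, so cos²(θ − 12°) = 0.038 / 0.5 = 0.076.
θ − 12° = arccos(√0.076) = 74.0°, giving θ ≈ 12 + 74.0 = 86.0°.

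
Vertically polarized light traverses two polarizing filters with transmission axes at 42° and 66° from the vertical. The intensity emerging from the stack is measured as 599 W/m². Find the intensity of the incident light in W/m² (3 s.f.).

By Malus's law, I₁ = I₀ cos²(42° − 0°) = I₀ cos²(42°) = 0.5523 I₀.
I₂ = I₁ cos²(66° − 42°) = 0.5523 I₀ · cos²(24°) = 0.4609 I₀.
So 599 W/m² = 0.4609 I₀, giving I₀ = 599/0.4609 = 1300 W/m².

I₀ ≈ 1300 W/m²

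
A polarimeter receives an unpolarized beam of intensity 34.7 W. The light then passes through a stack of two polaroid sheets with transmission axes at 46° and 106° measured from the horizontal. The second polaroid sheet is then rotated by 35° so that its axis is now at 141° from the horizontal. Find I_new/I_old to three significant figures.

I_new/I_old ≈ 0.0304

Before rotation:
Unpolarized light through the first polarizer → I₁ = ½ I₀, now polarized at 46°.
I₂ = I₁ cos²(106° − 46°) = 0.5 I₀ · cos²(60°) = 0.125 I₀.
After rotation:
Unpolarized light through the first polarizer → I₁ = ½ I₀, now polarized at 46°.
Angle between axes 1 and 2: 85°. I₂ = 0.5 I₀ · cos²(85°) = 0.003798 I₀.
Ratio = 0.003798 / 0.125 = 0.03038.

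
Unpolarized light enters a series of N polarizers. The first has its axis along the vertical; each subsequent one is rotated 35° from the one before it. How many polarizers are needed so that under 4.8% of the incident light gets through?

First polarizer halves the unpolarized light: factor 1/2.
Each further stage multiplies by cos²(35°) = 0.671.
After N polarizers: T = 0.5·0.671^(N−1). Require T < 0.048 ⇒ N−1 > ln(0.048/0.5)/ln(0.671) = 5.87, so N−1 ≥ 6 and N = 7.
Check: N=7 gives T = 0.04564 < 0.048; N=6 gives T = 0.06802.

N = 7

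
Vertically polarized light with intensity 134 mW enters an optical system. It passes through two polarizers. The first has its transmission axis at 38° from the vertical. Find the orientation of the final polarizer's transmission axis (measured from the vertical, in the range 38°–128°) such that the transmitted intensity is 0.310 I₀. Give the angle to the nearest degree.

θ ≈ 83°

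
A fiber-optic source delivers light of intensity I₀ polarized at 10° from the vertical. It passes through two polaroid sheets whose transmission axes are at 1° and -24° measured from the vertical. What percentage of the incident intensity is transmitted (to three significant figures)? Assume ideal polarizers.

≈ 80.1%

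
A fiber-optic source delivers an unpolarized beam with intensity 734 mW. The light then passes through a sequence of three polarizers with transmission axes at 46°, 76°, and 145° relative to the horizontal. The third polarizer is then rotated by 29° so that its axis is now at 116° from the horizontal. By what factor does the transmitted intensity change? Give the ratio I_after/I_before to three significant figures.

I_new/I_old ≈ 4.57

Before rotation:
Unpolarized light through the first polarizer → I₁ = ½ I₀, now polarized at 46°.
I₂ = I₁ cos²(76° − 46°) = 0.5 I₀ · cos²(30°) = 0.375 I₀.
I₃ = I₂ cos²(145° − 76°) = 0.375 I₀ · cos²(69°) = 0.04816 I₀.
After rotation:
Unpolarized light through the first polarizer → I₁ = ½ I₀, now polarized at 46°.
I₂ = I₁ cos²(76° − 46°) = 0.5 I₀ · cos²(30°) = 0.375 I₀.
I₃ = I₂ cos²(116° − 76°) = 0.375 I₀ · cos²(40°) = 0.2201 I₀.
Ratio = 0.2201 / 0.04816 = 4.569.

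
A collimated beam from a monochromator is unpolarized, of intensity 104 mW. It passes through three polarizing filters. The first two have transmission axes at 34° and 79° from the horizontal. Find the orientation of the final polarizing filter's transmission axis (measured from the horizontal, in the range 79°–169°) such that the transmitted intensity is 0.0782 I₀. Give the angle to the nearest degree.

Unpolarized light through the first polarizer → I₁ = ½ I₀, now polarized at 34°.
I₂ = I₁ cos²(79° − 34°) = 0.5 I₀ · cos²(45°) = 0.25 I₀.
Need I₃/I₀ = 0.0782, so cos²(θ − 79°) = 0.0782 / 0.25 = 0.3128.
θ − 79° = arccos(√0.3128) = 56.0°, giving θ ≈ 79 + 56.0 = 135.0°.

θ ≈ 135°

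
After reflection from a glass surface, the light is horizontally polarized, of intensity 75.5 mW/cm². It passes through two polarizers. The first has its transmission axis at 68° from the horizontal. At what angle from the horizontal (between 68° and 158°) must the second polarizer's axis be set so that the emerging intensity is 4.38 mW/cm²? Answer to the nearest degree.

I₁ = I₀ cos²(68° − 0°) = I₀ cos²(68°) = 0.1403 I₀.
Target fraction: 4.38 / 75.5 mW/cm² = 0.05801 of I₀.
Need I₂/I₀ = 0.05801, so cos²(θ − 68°) = 0.05801 / 0.1403 = 0.4134.
θ − 68° = arccos(√0.4134) = 50.0°, giving θ ≈ 68 + 50.0 = 118.0°.

θ ≈ 118°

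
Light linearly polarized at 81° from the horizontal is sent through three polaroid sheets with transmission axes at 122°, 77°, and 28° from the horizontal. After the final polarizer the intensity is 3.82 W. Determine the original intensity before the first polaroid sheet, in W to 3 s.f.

I₁ = I₀ cos²(122° − 81°) = I₀ cos²(41°) = 0.5696 I₀.
I₂ = I₁ cos²(77° − 122°) = 0.5696 I₀ · cos²(45°) = 0.2848 I₀.
I₃ = I₂ cos²(28° − 77°) = 0.2848 I₀ · cos²(49°) = 0.1226 I₀.
So 3.82 W = 0.1226 I₀, giving I₀ = 3.82/0.1226 = 31.16 W.

I₀ ≈ 31.2 W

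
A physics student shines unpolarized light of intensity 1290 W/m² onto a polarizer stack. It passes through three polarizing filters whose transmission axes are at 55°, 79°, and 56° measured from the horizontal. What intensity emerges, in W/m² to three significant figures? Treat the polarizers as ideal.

I ≈ 456 W/m²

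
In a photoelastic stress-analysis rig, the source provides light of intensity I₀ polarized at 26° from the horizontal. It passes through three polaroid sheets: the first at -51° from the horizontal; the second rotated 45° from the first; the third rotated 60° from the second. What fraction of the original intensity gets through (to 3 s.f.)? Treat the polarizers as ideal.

≈ 0.00633 I₀

I₁ = I₀ cos²(-51° − 26°) = I₀ cos²(77°) = 0.0506 I₀.
I₂ = I₁ cos²(45°) = 0.0506 · 0.5 I₀ = 0.0253 I₀.
I₃ = I₂ cos²(60°) = 0.0253 · 0.25 I₀ = 0.006325 I₀.
Transmitted fraction = 0.006325.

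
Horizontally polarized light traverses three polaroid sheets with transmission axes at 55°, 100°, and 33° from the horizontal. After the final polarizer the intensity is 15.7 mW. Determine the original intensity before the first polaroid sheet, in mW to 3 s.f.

I₁ = I₀ cos²(55° − 0°) = I₀ cos²(55°) = 0.329 I₀.
I₂ = I₁ cos²(100° − 55°) = 0.329 I₀ · cos²(45°) = 0.1645 I₀.
I₃ = I₂ cos²(33° − 100°) = 0.1645 I₀ · cos²(67°) = 0.02511 I₀.
So 15.7 mW = 0.02511 I₀, giving I₀ = 15.7/0.02511 = 625.2 mW.

I₀ ≈ 625 mW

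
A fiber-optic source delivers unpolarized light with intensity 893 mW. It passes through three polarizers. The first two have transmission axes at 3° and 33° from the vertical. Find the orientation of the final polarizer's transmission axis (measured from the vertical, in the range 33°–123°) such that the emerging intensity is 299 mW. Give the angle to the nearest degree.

Unpolarized light through the first polarizer → I₁ = ½ I₀, now polarized at 3°.
I₂ = I₁ cos²(33° − 3°) = 0.5 I₀ · cos²(30°) = 0.375 I₀.
Target fraction: 299 / 893 mW = 0.3348 of I₀.
Need I₃/I₀ = 0.3348, so cos²(θ − 33°) = 0.3348 / 0.375 = 0.8929.
θ − 33° = arccos(√0.8929) = 19.1°, giving θ ≈ 33 + 19.1 = 52.1°.

θ ≈ 52°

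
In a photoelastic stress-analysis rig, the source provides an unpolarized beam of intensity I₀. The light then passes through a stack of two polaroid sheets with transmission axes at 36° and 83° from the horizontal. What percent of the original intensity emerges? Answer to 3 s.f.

≈ 23.3%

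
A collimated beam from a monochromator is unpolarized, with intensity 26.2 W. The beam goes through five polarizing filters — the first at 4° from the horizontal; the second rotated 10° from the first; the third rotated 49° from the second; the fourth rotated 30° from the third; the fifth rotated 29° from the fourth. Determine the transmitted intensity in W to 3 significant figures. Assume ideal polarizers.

Unpolarized light through the first polarizer → I₁ = 26.2 W/2 = 13.1 W, polarized at 4°.
I₂ = I₁ · cos²(10°) = 13.1 · 0.9698 = 12.7 W.
I₃ = I₂ · cos²(49°) = 12.7 · 0.4304 = 5.468 W.
I₄ = I₃ · cos²(30°) = 5.468 · 0.75 = 4.101 W.
I₅ = I₄ · cos²(29°) = 4.101 · 0.765 = 3.137 W.

I ≈ 3.14 W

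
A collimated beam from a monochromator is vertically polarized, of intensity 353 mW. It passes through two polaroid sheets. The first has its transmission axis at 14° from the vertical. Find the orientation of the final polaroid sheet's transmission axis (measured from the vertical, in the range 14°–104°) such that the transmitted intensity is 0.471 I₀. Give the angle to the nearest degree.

θ ≈ 59°

By Malus's law, I₁ = I₀ cos²(14° − 0°) = I₀ cos²(14°) = 0.9415 I₀.
Need I₂/I₀ = 0.471, so cos²(θ − 14°) = 0.471 / 0.9415 = 0.5003.
θ − 14° = arccos(√0.5003) = 45.0°, giving θ ≈ 14 + 45.0 = 59.0°.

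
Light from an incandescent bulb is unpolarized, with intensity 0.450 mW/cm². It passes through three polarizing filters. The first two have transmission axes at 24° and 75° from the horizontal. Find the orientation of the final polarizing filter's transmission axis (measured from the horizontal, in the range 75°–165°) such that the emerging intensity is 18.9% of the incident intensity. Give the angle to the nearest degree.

Unpolarized light through the first polarizer → I₁ = ½ I₀, now polarized at 24°.
I₂ = I₁ cos²(75° − 24°) = 0.5 I₀ · cos²(51°) = 0.198 I₀.
Need I₃/I₀ = 0.189, so cos²(θ − 75°) = 0.189 / 0.198 = 0.9544.
θ − 75° = arccos(√0.9544) = 12.3°, giving θ ≈ 75 + 12.3 = 87.3°.

θ ≈ 87°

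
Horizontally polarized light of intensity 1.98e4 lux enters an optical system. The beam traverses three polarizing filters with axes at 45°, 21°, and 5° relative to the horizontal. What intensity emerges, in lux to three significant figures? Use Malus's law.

I ≈ 7630 lux

By Malus's law, I₁ = 1.98e4 lux · cos²(45°) = 9900 lux.
I₂ = I₁ · cos²(24°) = 9900 · 0.8346 = 8262 lux.
I₃ = I₂ · cos²(16°) = 8262 · 0.924 = 7634 lux.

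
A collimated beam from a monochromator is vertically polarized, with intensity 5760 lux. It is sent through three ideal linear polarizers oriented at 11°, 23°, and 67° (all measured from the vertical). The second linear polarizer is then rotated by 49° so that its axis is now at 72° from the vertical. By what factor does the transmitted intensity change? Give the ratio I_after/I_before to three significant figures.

Before rotation:
By Malus's law, I₁ = I₀ cos²(11° − 0°) = I₀ cos²(11°) = 0.9636 I₀.
I₂ = I₁ cos²(23° − 11°) = 0.9636 I₀ · cos²(12°) = 0.9219 I₀.
I₃ = I₂ cos²(67° − 23°) = 0.9219 I₀ · cos²(44°) = 0.4771 I₀.
After rotation:
I₁ = I₀ cos²(11° − 0°) = I₀ cos²(11°) = 0.9636 I₀.
I₂ = I₁ cos²(72° − 11°) = 0.9636 I₀ · cos²(61°) = 0.2265 I₀.
I₃ = I₂ cos²(67° − 72°) = 0.2265 I₀ · cos²(5°) = 0.2248 I₀.
Ratio = 0.2248 / 0.4771 = 0.4711.

I_new/I_old ≈ 0.471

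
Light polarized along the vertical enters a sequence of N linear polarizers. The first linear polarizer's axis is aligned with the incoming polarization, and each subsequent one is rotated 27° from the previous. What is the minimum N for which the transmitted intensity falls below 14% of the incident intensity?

N = 10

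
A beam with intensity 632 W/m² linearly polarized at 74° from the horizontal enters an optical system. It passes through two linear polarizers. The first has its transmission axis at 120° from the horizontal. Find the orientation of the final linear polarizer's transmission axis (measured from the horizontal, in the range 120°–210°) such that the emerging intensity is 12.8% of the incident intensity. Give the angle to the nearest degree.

θ ≈ 179°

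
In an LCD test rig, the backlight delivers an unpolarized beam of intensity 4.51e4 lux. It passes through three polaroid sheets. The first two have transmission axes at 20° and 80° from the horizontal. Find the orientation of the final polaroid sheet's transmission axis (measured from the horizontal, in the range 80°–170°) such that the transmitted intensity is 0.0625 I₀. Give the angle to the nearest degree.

Unpolarized light through the first polarizer → I₁ = ½ I₀, now polarized at 20°.
I₂ = I₁ cos²(80° − 20°) = 0.5 I₀ · cos²(60°) = 0.125 I₀.
Need I₃/I₀ = 0.0625, so cos²(θ − 80°) = 0.0625 / 0.125 = 0.5.
θ − 80° = arccos(√0.5) = 45.0°, giving θ ≈ 80 + 45.0 = 125.0°.

θ ≈ 125°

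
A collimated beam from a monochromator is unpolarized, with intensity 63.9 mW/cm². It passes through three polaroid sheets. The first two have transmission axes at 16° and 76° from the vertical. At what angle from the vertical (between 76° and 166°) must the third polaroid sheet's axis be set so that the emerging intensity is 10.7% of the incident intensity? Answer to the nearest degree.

Unpolarized light through the first polarizer → I₁ = ½ I₀, now polarized at 16°.
I₂ = I₁ cos²(76° − 16°) = 0.5 I₀ · cos²(60°) = 0.125 I₀.
Need I₃/I₀ = 0.107, so cos²(θ − 76°) = 0.107 / 0.125 = 0.856.
θ − 76° = arccos(√0.856) = 22.3°, giving θ ≈ 76 + 22.3 = 98.3°.

θ ≈ 98°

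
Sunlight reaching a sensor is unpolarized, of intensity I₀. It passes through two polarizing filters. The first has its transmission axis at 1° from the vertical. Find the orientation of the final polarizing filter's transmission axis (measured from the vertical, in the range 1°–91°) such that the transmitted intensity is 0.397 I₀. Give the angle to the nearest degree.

θ ≈ 28°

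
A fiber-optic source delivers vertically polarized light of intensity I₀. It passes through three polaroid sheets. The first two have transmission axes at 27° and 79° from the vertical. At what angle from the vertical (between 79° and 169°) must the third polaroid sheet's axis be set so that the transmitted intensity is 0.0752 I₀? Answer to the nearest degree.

θ ≈ 139°

I₁ = I₀ cos²(27° − 0°) = I₀ cos²(27°) = 0.7939 I₀.
I₂ = I₁ cos²(79° − 27°) = 0.7939 I₀ · cos²(52°) = 0.3009 I₀.
Need I₃/I₀ = 0.0752, so cos²(θ − 79°) = 0.0752 / 0.3009 = 0.2499.
θ − 79° = arccos(√0.2499) = 60.0°, giving θ ≈ 79 + 60.0 = 139.0°.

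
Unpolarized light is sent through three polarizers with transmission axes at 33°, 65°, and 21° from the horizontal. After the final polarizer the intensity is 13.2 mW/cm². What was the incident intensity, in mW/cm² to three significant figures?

Unpolarized light through the first polarizer → I₁ = ½ I₀, now polarized at 33°.
I₂ = I₁ cos²(65° − 33°) = 0.5 I₀ · cos²(32°) = 0.3596 I₀.
I₃ = I₂ cos²(21° − 65°) = 0.3596 I₀ · cos²(44°) = 0.1861 I₀.
So 13.2 mW/cm² = 0.1861 I₀, giving I₀ = 13.2/0.1861 = 70.94 mW/cm².

I₀ ≈ 70.9 mW/cm²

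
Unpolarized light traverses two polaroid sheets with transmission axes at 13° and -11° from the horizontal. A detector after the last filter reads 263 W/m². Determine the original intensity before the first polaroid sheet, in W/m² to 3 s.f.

Unpolarized light through the first polarizer → I₁ = ½ I₀, now polarized at 13°.
I₂ = I₁ cos²(-11° − 13°) = 0.5 I₀ · cos²(24°) = 0.4173 I₀.
So 263 W/m² = 0.4173 I₀, giving I₀ = 263/0.4173 = 630.3 W/m².

I₀ ≈ 630 W/m²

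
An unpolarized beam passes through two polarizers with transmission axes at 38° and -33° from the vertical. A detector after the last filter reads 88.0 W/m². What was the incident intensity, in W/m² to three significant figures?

I₀ ≈ 1660 W/m²

Unpolarized light through the first polarizer → I₁ = ½ I₀, now polarized at 38°.
I₂ = I₁ cos²(-33° − 38°) = 0.5 I₀ · cos²(71°) = 0.053 I₀.
So 88.0 W/m² = 0.053 I₀, giving I₀ = 88.0/0.053 = 1660 W/m².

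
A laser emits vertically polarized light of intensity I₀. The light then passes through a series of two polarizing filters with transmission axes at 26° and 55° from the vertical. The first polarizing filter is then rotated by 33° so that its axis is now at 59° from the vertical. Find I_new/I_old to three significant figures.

I_new/I_old ≈ 0.427

Before rotation:
By Malus's law, I₁ = I₀ cos²(26° − 0°) = I₀ cos²(26°) = 0.8078 I₀.
I₂ = I₁ cos²(55° − 26°) = 0.8078 I₀ · cos²(29°) = 0.618 I₀.
After rotation:
I₁ = I₀ cos²(59° − 0°) = I₀ cos²(59°) = 0.2653 I₀.
I₂ = I₁ cos²(55° − 59°) = 0.2653 I₀ · cos²(4°) = 0.264 I₀.
Ratio = 0.264 / 0.618 = 0.4272.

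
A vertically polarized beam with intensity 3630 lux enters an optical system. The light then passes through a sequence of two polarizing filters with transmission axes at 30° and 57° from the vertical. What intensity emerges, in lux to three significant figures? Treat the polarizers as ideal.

By Malus's law, I₁ = 3630 lux · cos²(30°) = 2723 lux.
I₂ = I₁ · cos²(27°) = 2723 · 0.7939 = 2161 lux.

I ≈ 2160 lux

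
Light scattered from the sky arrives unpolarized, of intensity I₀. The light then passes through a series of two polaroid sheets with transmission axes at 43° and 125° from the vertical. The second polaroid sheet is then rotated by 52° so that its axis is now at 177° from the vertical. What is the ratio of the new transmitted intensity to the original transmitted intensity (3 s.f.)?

I_new/I_old ≈ 24.9

Before rotation:
Unpolarized light through the first polarizer → I₁ = ½ I₀, now polarized at 43°.
I₂ = I₁ cos²(125° − 43°) = 0.5 I₀ · cos²(82°) = 0.009685 I₀.
After rotation:
Unpolarized light through the first polarizer → I₁ = ½ I₀, now polarized at 43°.
Angle between axes 1 and 2: 46°. I₂ = 0.5 I₀ · cos²(46°) = 0.2413 I₀.
Ratio = 0.2413 / 0.009685 = 24.91.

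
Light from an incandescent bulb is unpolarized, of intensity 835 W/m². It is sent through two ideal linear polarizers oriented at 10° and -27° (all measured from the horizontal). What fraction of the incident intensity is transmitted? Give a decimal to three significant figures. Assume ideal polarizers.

I/I₀ ≈ 0.319

Unpolarized light through the first polarizer → I₁ = 835 W/m²/2 = 417.5 W/m², polarized at 10°.
I₂ = I₁ · cos²(37°) = 417.5 · 0.6378 = 266.3 W/m².
Transmitted fraction = 0.3189.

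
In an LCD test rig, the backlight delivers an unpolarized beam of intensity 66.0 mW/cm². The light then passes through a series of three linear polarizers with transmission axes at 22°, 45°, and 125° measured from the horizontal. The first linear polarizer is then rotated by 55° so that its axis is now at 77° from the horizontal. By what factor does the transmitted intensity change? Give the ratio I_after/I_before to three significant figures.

I_new/I_old ≈ 0.849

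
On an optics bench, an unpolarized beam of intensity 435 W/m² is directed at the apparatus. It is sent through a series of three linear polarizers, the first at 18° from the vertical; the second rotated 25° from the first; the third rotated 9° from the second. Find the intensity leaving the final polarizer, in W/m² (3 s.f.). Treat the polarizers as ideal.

I ≈ 174 W/m²

Unpolarized light through the first polarizer → I₁ = 435 W/m²/2 = 217.5 W/m², polarized at 18°.
I₂ = I₁ · cos²(25°) = 217.5 · 0.8214 = 178.7 W/m².
I₃ = I₂ · cos²(9°) = 178.7 · 0.9755 = 174.3 W/m².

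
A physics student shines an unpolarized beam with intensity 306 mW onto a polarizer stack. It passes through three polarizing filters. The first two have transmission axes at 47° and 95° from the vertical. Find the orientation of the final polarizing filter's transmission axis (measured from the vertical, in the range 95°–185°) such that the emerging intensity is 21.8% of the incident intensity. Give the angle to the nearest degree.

θ ≈ 104°

Unpolarized light through the first polarizer → I₁ = ½ I₀, now polarized at 47°.
I₂ = I₁ cos²(95° − 47°) = 0.5 I₀ · cos²(48°) = 0.2239 I₀.
Need I₃/I₀ = 0.218, so cos²(θ − 95°) = 0.218 / 0.2239 = 0.9738.
θ − 95° = arccos(√0.9738) = 9.3°, giving θ ≈ 95 + 9.3 = 104.3°.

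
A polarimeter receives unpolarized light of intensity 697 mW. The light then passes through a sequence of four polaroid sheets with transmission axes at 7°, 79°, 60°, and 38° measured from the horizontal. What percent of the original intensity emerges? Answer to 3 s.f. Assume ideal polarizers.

≈ 3.67%

Unpolarized light through the first polarizer → I₁ = 697 mW/2 = 348.5 mW, polarized at 7°.
I₂ = I₁ · cos²(72°) = 348.5 · 0.09549 = 33.28 mW.
I₃ = I₂ · cos²(19°) = 33.28 · 0.894 = 29.75 mW.
I₄ = I₃ · cos²(22°) = 29.75 · 0.8597 = 25.58 mW.
That is 3.669% of the incident intensity.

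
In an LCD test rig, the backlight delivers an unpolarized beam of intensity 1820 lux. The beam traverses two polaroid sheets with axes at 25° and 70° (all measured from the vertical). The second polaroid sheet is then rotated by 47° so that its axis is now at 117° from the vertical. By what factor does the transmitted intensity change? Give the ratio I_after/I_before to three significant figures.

Before rotation:
Unpolarized light through the first polarizer → I₁ = ½ I₀, now polarized at 25°.
I₂ = I₁ cos²(70° − 25°) = 0.5 I₀ · cos²(45°) = 0.25 I₀.
After rotation:
Unpolarized light through the first polarizer → I₁ = ½ I₀, now polarized at 25°.
Angle between axes 1 and 2: 88°. I₂ = 0.5 I₀ · cos²(88°) = 0.000609 I₀.
Ratio = 0.000609 / 0.25 = 0.002436.

I_new/I_old ≈ 0.00244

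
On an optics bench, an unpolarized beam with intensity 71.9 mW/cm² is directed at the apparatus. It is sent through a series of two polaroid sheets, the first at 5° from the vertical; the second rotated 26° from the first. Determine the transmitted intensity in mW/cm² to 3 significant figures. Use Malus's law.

Unpolarized light through the first polarizer → I₁ = 71.9 mW/cm²/2 = 35.95 mW/cm², polarized at 5°.
I₂ = I₁ · cos²(26°) = 35.95 · 0.8078 = 29.04 mW/cm².

I ≈ 29.0 mW/cm²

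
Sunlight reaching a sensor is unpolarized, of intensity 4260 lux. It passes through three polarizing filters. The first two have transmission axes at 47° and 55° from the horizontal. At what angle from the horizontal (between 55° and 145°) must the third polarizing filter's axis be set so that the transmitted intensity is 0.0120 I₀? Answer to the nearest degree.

θ ≈ 136°

Unpolarized light through the first polarizer → I₁ = ½ I₀, now polarized at 47°.
I₂ = I₁ cos²(55° − 47°) = 0.5 I₀ · cos²(8°) = 0.4903 I₀.
Need I₃/I₀ = 0.012, so cos²(θ − 55°) = 0.012 / 0.4903 = 0.02447.
θ − 55° = arccos(√0.02447) = 81.0°, giving θ ≈ 55 + 81.0 = 136.0°.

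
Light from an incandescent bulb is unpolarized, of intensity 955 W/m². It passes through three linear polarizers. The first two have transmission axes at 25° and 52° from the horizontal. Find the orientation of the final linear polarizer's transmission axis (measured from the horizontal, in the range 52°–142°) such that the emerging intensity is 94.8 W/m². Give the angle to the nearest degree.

θ ≈ 112°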